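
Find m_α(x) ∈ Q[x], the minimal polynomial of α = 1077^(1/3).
m_α(x) = x^3 - 1077

α satisfies α^3 = 1077, so x^3 - 1077 annihilates α. By the rational root test, a rational root p/q (in lowest terms) of x^3 - 1077 would satisfy p^3 = 1077 q^3, forcing q = 1 and p^3 = 1077; but 1077 is not a perfect cube, contradiction. A monic cubic over Q with no rational root is irreducible (any nontrivial factorization would include a linear factor). Hence x^3 - 1077 is the minimal polynomial of α, and in particular [Q(α):Q] = 3.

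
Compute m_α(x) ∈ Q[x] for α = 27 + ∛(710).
m_α(x) = x^3 - 81x^2 + 2187x - 20393

Set β = α - 27 = ∛(710), so β^3 = 710. Then (α - 27)^3 - 710 = 0, i.e. α is a root of g(x) = (x - 27)^3 - 710 = x^3 - 81x^2 + 2187x - 20393. Since g(x) = h(x - 27) where h(x) = x^3 - 710, and h is irreducible over Q (because 710 is not a perfect cube, so h has no rational root, and a monic cubic with no rational root is irreducible), g is also irreducible (irreducibility is preserved under the substitution x → x - 27). Hence m_α(x) = x^3 - 81x^2 + 2187x - 20393.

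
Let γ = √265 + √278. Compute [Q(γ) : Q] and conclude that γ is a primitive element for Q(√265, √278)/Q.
[Q(γ) : Q] = 4 (equivalently, Q(γ) = Q(√265, √278))

Obviously Q(γ) ⊆ Q(√265, √278), and [Q(√265, √278):Q] = 4 (since 265, 278 are distinct squarefree integers > 1 with 73670 not a perfect square). To show equality we compute the minimal polynomial of γ. From γ = √265 + √278: γ^2 = 265 + 2√(73670) + 278 = 543 + 2√(73670), so γ^2 - 543 = 2√(73670); squaring, (γ^2 - 543)^2 = 4·73670, i.e. γ^4 - 1086γ^2 + 294849 - 294680 = 0, i.e. γ^4 - 1086γ^2 + 169 = 0. So γ is a root of x^4 - 1086x^2 + 169. This polynomial is irreducible over Q: it has no rational root (each ±√265 ± √278 is irrational), and any factorization into two quadratics over Q would force √(73670) ∈ Q (pairing opposite roots) or √265, √278 ∈ Q (other pairings), all impossible. Hence [Q(γ):Q] = 4 = [Q(√265, √278):Q], so Q(γ) = Q(√265, √278).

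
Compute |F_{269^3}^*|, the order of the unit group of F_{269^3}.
|F_{269^3}^*| = 19465108

F_{269^3} has 269^3 = 19465109 elements; its multiplicative group consists of all nonzero elements, so |F_{269^3}^*| = 19465109 - 1 = 19465108. (It is cyclic since any finite subgroup of the multiplicative group of a field is cyclic.)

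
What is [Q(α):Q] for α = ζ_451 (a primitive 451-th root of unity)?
[Q(α):Q] = 400

The minimal polynomial of ζ_451 over Q is the 451-th cyclotomic polynomial Φ_451(x), which is irreducible over Q and has degree φ(451) = 400. Hence [Q(α):Q] = φ(451) = 400.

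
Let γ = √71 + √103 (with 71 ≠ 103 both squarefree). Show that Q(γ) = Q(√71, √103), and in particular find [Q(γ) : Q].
[Q(γ) : Q] = 4 (equivalently, Q(γ) = Q(√71, √103))

Obviously Q(γ) ⊆ Q(√71, √103), and [Q(√71, √103):Q] = 4 (since 71, 103 are distinct squarefree integers > 1 with 7313 not a perfect square). To show equality we compute the minimal polynomial of γ. From γ = √71 + √103: γ^2 = 71 + 2√(7313) + 103 = 174 + 2√(7313), so γ^2 - 174 = 2√(7313); squaring, (γ^2 - 174)^2 = 4·7313, i.e. γ^4 - 348γ^2 + 30276 - 29252 = 0, i.e. γ^4 - 348γ^2 + 1024 = 0. So γ is a root of x^4 - 348x^2 + 1024. This polynomial is irreducible over Q: it has no rational root (each ±√71 ± √103 is irrational), and any factorization into two quadratics over Q would force √(7313) ∈ Q (pairing opposite roots) or √71, √103 ∈ Q (other pairings), all impossible. Hence [Q(γ):Q] = 4 = [Q(√71, √103):Q], so Q(γ) = Q(√71, √103).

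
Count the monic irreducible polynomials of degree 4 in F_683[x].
There are 54402880158 monic irreducible polynomials of degree 4 over F_683

Each element of F_{683^4} that lies in no proper subfield is a root of exactly one monic irreducible of degree 4 over F_683, and each such polynomial has 4 distinct roots in F_{683^4}. By Möbius inversion the count is N_683(4) = (1/4) Σ_{d|4} μ(4/d) · 683^d = (1/4)(μ(4)·683^1 + μ(2)·683^2 + μ(1)·683^4) = 217611520632/4 = 54402880158.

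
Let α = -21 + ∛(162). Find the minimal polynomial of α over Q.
m_α(x) = x^3 + 63x^2 + 1323x + 9099

Set β = α + 21 = ∛(162), so β^3 = 162. Then (α + 21)^3 - 162 = 0, i.e. α is a root of g(x) = (x + 21)^3 - 162 = x^3 + 63x^2 + 1323x + 9099. Since g(x) = h(x + 21) where h(x) = x^3 - 162, and h is irreducible over Q (because 162 is not a perfect cube, so h has no rational root, and a monic cubic with no rational root is irreducible), g is also irreducible (irreducibility is preserved under the substitution x → x + 21). Hence m_α(x) = x^3 + 63x^2 + 1323x + 9099.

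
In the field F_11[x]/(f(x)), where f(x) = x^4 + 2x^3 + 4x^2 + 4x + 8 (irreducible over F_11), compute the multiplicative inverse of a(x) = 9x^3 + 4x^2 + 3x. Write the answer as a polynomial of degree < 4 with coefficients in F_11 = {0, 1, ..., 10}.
a(x)^(-1) ≡ 8x^3 + 2x^2 + 8x + 4 (mod f(x))

Since f is irreducible over F_11, F_11[x]/(f) is a field and a(x) ≠ 0 has an inverse. Apply the extended Euclidean algorithm to f(x) and a(x) in F_11[x]: f(x) = (5x + 9)·a(x) + (8x^2 + 10x + 8);  a(x) = (8x + 7)·(8x^2 + 10x + 8) + (x + 10);  (8x^2 + 10x + 8) = (8x + 7)·(x + 10) + (4). The last nonzero remainder is the constant 4 = gcd(f, a) in F_11. Back-substituting through the division chain expresses 4 = s(x)·a(x) + t(x)·f(x) with s(x) ≡ 10x^3 + 8x^2 + 10x + 5 (mod f), so (10x^3 + 8x^2 + 10x + 5)·a(x) ≡ 4 (mod f). Multiplying by 4^(-1) ≡ 3 in F_11 gives a(x)^(-1) ≡ 3·(10x^3 + 8x^2 + 10x + 5) ≡ 8x^3 + 2x^2 + 8x + 4 (mod f). Check: (9x^3 + 4x^2 + 3x)·(8x^3 + 2x^2 + 8x + 4) = 6x^6 + 6x^5 + 5x^4 + 8x^3 + 7x^2 + x ≡ 1 (mod x^4 + 2x^3 + 4x^2 + 4x + 8).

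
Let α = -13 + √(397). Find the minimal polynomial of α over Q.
m_α(x) = x^2 + 26x - 228

From α + 13 = √(397), squaring gives (α + 13)^2 = 397, i.e. α^2 + 26α + 169 = 397, so α^2 + 26α - 228 = 0. The discriminant of x^2 + 26x - 228 is (26)^2 - 4·(-228) = 676 + 912 = 1588, and 4·(397) is not a perfect square in Q since 397 is squarefree and ≠ 1. Hence x^2 + 26x - 228 is irreducible over Q and is the minimal polynomial of α.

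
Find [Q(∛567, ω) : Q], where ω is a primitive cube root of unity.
[Q(∛567, ω) : Q] = 6

[Q(∛567):Q] = 3 (min poly x^3 - 567, irreducible since 567 is not a perfect cube). [Q(ω):Q] = 2 (min poly x^2 + x + 1). Since Q(∛567) ⊂ R and ω ∉ R, we have ω ∉ Q(∛567), so x^2 + x + 1 remains irreducible over Q(∛567) and [Q(∛567, ω) : Q(∛567)] = 2. By the tower law, [Q(∛567, ω) : Q] = 3 · 2 = 6. (In fact Q(∛567, ω) is the splitting field of x^3 - 567 over Q.)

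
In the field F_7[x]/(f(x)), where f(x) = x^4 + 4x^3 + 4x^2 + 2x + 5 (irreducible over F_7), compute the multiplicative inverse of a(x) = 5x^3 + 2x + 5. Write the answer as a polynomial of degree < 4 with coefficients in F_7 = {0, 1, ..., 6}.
a(x)^(-1) ≡ x^3 + 3x^2 + 5x + 2 (mod f(x))

Since f is irreducible over F_7, F_7[x]/(f) is a field and a(x) ≠ 0 has an inverse. Apply the extended Euclidean algorithm to f(x) and a(x) in F_7[x]: f(x) = (3x + 5)·a(x) + (5x^2 + 5x + 1);  a(x) = (x + 6)·(5x^2 + 5x + 1) + (6x + 6);  (5x^2 + 5x + 1) = (2x)·(6x + 6) + (1). The last nonzero remainder is the constant 1 = gcd(f, a) in F_7. Back-substituting through the division chain expresses 1 = s(x)·a(x) + t(x)·f(x) with s(x) ≡ x^3 + 3x^2 + 5x + 2 (mod f), so a(x)^(-1) ≡ s(x) = x^3 + 3x^2 + 5x + 2 (mod f). Check: (5x^3 + 2x + 5)·(x^3 + 3x^2 + 5x + 2) = 5x^6 + x^5 + 6x^4 + 4x^2 + x + 3 ≡ 1 (mod x^4 + 4x^3 + 4x^2 + 2x + 5).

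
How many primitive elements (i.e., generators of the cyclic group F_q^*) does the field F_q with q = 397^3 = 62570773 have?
There are φ(62570772) = 18338400 primitive elements

F_q^* is cyclic of order q - 1 = 62570772. A cyclic group of order m has exactly φ(m) generators. Here m = 62570772 = 2^2 · 3^3 · 11 · 31 · 1699, so the number of primitive elements is φ(62570772) = 18338400.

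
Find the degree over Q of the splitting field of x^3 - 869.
[K : Q] = 6

The roots of x^3 - 869 are ∛869, ω∛869, ω^2∛869 where ω = e^(2πi/3) is a primitive cube root of unity, so K = Q(∛869, ω). Now [Q(∛869):Q] = 3 (since 869 is not a perfect cube, x^3 - 869 is irreducible) and [Q(ω):Q] = 2. Both 2 and 3 divide [K:Q], and [K:Q] ≤ 3·2 = 6, so [K:Q] = 6. (Equivalently: Q(∛869) ⊂ R but ω ∉ R, so [K : Q(∛869)] = 2.)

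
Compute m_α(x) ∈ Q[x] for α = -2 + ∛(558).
m_α(x) = x^3 + 6x^2 + 12x - 550

Set β = α + 2 = ∛(558), so β^3 = 558. Then (α + 2)^3 - 558 = 0, i.e. α is a root of g(x) = (x + 2)^3 - 558 = x^3 + 6x^2 + 12x - 550. Since g(x) = h(x + 2) where h(x) = x^3 - 558, and h is irreducible over Q (because 558 is not a perfect cube, so h has no rational root, and a monic cubic with no rational root is irreducible), g is also irreducible (irreducibility is preserved under the substitution x → x + 2). Hence m_α(x) = x^3 + 6x^2 + 12x - 550.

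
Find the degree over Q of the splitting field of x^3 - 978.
[K : Q] = 6

The roots of x^3 - 978 are ∛978, ω∛978, ω^2∛978 where ω = e^(2πi/3) is a primitive cube root of unity, so K = Q(∛978, ω). Now [Q(∛978):Q] = 3 (since 978 is not a perfect cube, x^3 - 978 is irreducible) and [Q(ω):Q] = 2. Both 2 and 3 divide [K:Q], and [K:Q] ≤ 3·2 = 6, so [K:Q] = 6. (Equivalently: Q(∛978) ⊂ R but ω ∉ R, so [K : Q(∛978)] = 2.)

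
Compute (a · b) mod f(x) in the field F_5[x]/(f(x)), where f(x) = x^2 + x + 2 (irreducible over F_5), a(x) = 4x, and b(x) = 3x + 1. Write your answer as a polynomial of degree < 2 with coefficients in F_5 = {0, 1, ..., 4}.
a · b ≡ 2x + 1 (mod f(x))

Multiply in F_5[x]: a(x)·b(x) = (4x)·(3x + 1) = 2x^2 + 4x. This has degree ≥ 2, so divide by f(x) over F_5: 2x^2 + 4x = (2)·(x^2 + x + 2) + (2x + 1). Hence a·b ≡ 2x + 1 (mod f). (F_5[x]/(f) is a field with 5^2 = 25 elements since f is irreducible of degree 2.)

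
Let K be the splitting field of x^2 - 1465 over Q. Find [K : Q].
[K : Q] = 2

f(x) = x^2 - 1465 factors as (x - √1465)(x + √1465). The splitting field is K = Q(√1465). Since 1465 is squarefree and > 1, it is not a perfect square, so x^2 - 1465 is irreducible over Q and [Q(√1465) : Q] = 2. Hence [K : Q] = 2.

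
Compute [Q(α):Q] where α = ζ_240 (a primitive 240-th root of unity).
[Q(α):Q] = 64

The minimal polynomial of ζ_240 over Q is the 240-th cyclotomic polynomial Φ_240(x), which is irreducible over Q and has degree φ(240) = 64. Hence [Q(α):Q] = φ(240) = 64.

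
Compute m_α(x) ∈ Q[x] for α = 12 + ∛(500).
m_α(x) = x^3 - 36x^2 + 432x - 2228

Set β = α - 12 = ∛(500), so β^3 = 500. Then (α - 12)^3 - 500 = 0, i.e. α is a root of g(x) = (x - 12)^3 - 500 = x^3 - 36x^2 + 432x - 2228. Since g(x) = h(x - 12) where h(x) = x^3 - 500, and h is irreducible over Q (because 500 is not a perfect cube, so h has no rational root, and a monic cubic with no rational root is irreducible), g is also irreducible (irreducibility is preserved under the substitution x → x - 12). Hence m_α(x) = x^3 - 36x^2 + 432x - 2228.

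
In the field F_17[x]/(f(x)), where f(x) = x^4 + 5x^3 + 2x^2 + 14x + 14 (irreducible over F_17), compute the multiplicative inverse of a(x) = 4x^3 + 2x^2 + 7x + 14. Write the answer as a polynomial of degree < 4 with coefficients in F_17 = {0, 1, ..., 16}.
a(x)^(-1) ≡ 5x^2 + 5x + 9 (mod f(x))

Since f is irreducible over F_17, F_17[x]/(f) is a field and a(x) ≠ 0 has an inverse. Apply the extended Euclidean algorithm to f(x) and a(x) in F_17[x]: f(x) = (13x + 16)·a(x) + (15x^2 + 9x + 11);  a(x) = (15x + 7)·(15x^2 + 9x + 11) + (5). The last nonzero remainder is the constant 5 = gcd(f, a) in F_17. Back-substituting through the division chain expresses 5 = s(x)·a(x) + t(x)·f(x) with s(x) ≡ 8x^2 + 8x + 11 (mod f), so (8x^2 + 8x + 11)·a(x) ≡ 5 (mod f). Multiplying by 5^(-1) ≡ 7 in F_17 gives a(x)^(-1) ≡ 7·(8x^2 + 8x + 11) ≡ 5x^2 + 5x + 9 (mod f). Check: (4x^3 + 2x^2 + 7x + 14)·(5x^2 + 5x + 9) = 3x^5 + 13x^4 + 13x^3 + 4x^2 + 14x + 7 ≡ 1 (mod x^4 + 5x^3 + 2x^2 + 14x + 14).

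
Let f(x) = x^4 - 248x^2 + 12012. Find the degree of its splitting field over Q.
[K : Q] = 4

Solving the quadratic in x^2: x^2 = (248 ± √(248^2 - 4·12012))/2 = (248 ± √13456)/2 = (248 ± 116)/2, giving x^2 = 182 or x^2 = 66. So f(x) = (x^2 - 182)(x^2 - 66) and the roots of f are ±√182, ±√66. Hence the splitting field is K = Q(√182, √66). Since 182 and 66 are distinct squarefree integers > 1, their product 12012 is not a perfect square, so √66 ∉ Q(√182). By the tower law [K:Q] = [Q(√182,√66):Q(√182)] · [Q(√182):Q] = 2 · 2 = 4.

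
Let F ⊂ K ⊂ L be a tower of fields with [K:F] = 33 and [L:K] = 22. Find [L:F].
[L:F] = 726

The tower law says that for any tower of field extensions F ⊂ K ⊂ L with finite degrees, [L:F] = [L:K] · [K:F]. Here this gives [L:F] = 22 · 33 = 726.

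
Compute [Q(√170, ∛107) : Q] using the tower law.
[Q(√170, ∛107) : Q] = 6

Let L = Q(√170, ∛107). Since Q(√170) ⊂ L and [Q(√170):Q] = 2, the tower law gives 2 | [L:Q]. Likewise Q(∛107) ⊂ L with [Q(∛107):Q] = 3 (because 107 is not a perfect cube), so 3 | [L:Q]. As gcd(2,3) = 1, [L:Q] is divisible by 6. Conversely L is generated over Q by √170 and ∛107, so [L:Q] ≤ 2·3 = 6. Therefore [Q(√170, ∛107) : Q] = 6.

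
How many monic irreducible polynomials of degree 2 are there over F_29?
There are 406 monic irreducible polynomials of degree 2 over F_29

Each element of F_{29^2} that lies in no proper subfield is a root of exactly one monic irreducible of degree 2 over F_29, and each such polynomial has 2 distinct roots in F_{29^2}. By Möbius inversion the count is N_29(2) = (1/2) Σ_{d|2} μ(2/d) · 29^d = (1/2)(μ(2)·29^1 + μ(1)·29^2) = 812/2 = 406.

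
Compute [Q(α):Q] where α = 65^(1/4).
[Q(α):Q] = 4

α is a root of x^4 - 65. By Eisenstein's criterion at the prime p = 5 (which divides the constant term 65 but p^2 = 25 does not, since 65 is squarefree), x^4 - 65 is irreducible over Q. Hence [Q(α):Q] = 4.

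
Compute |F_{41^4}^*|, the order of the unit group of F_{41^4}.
|F_{41^4}^*| = 2825760

F_{41^4} has 41^4 = 2825761 elements; its multiplicative group consists of all nonzero elements, so |F_{41^4}^*| = 2825761 - 1 = 2825760. (It is cyclic since any finite subgroup of the multiplicative group of a field is cyclic.)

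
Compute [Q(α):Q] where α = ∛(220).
[Q(α):Q] = 3

The minimal polynomial of α is x^3 - 220, irreducible over Q since 220 is not a perfect cube (so x^3 - 220 has no rational root). Hence [Q(α):Q] = deg(m_α) = 3.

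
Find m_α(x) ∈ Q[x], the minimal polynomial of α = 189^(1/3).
m_α(x) = x^3 - 189

α satisfies α^3 = 189, so x^3 - 189 annihilates α. By the rational root test, a rational root p/q (in lowest terms) of x^3 - 189 would satisfy p^3 = 189 q^3, forcing q = 1 and p^3 = 189; but 189 is not a perfect cube, contradiction. A monic cubic over Q with no rational root is irreducible (any nontrivial factorization would include a linear factor). Hence x^3 - 189 is the minimal polynomial of α, and in particular [Q(α):Q] = 3.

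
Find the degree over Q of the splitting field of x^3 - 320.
[K : Q] = 6

The roots of x^3 - 320 are ∛320, ω∛320, ω^2∛320 where ω = e^(2πi/3) is a primitive cube root of unity, so K = Q(∛320, ω). Now [Q(∛320):Q] = 3 (since 320 is not a perfect cube, x^3 - 320 is irreducible) and [Q(ω):Q] = 2. Both 2 and 3 divide [K:Q], and [K:Q] ≤ 3·2 = 6, so [K:Q] = 6. (Equivalently: Q(∛320) ⊂ R but ω ∉ R, so [K : Q(∛320)] = 2.)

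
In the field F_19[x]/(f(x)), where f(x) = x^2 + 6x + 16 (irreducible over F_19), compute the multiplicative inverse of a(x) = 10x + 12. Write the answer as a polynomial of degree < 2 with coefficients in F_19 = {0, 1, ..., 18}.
a(x)^(-1) ≡ 5x + 5 (mod f(x))

Since f is irreducible over F_19, F_19[x]/(f) is a field and a(x) ≠ 0 has an inverse. Apply the extended Euclidean algorithm to f(x) and a(x) in F_19[x]: f(x) = (2x + 2)·a(x) + (11). The last nonzero remainder is the constant 11 = gcd(f, a) in F_19. Back-substituting through the division chain expresses 11 = s(x)·a(x) + t(x)·f(x) with s(x) ≡ 17x + 17 (mod f), so (17x + 17)·a(x) ≡ 11 (mod f). Multiplying by 11^(-1) ≡ 7 in F_19 gives a(x)^(-1) ≡ 7·(17x + 17) ≡ 5x + 5 (mod f). Check: (10x + 12)·(5x + 5) = 12x^2 + 15x + 3 ≡ 1 (mod x^2 + 6x + 16).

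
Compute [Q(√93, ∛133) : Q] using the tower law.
[Q(√93, ∛133) : Q] = 6

Let L = Q(√93, ∛133). Since Q(√93) ⊂ L and [Q(√93):Q] = 2, the tower law gives 2 | [L:Q]. Likewise Q(∛133) ⊂ L with [Q(∛133):Q] = 3 (because 133 is not a perfect cube), so 3 | [L:Q]. As gcd(2,3) = 1, [L:Q] is divisible by 6. Conversely L is generated over Q by √93 and ∛133, so [L:Q] ≤ 2·3 = 6. Therefore [Q(√93, ∛133) : Q] = 6.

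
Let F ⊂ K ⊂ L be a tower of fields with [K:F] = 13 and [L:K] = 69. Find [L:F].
[L:F] = 897

The tower law says that for any tower of field extensions F ⊂ K ⊂ L with finite degrees, [L:F] = [L:K] · [K:F]. Here this gives [L:F] = 69 · 13 = 897.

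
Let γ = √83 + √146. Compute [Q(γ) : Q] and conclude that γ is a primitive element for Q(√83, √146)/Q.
[Q(γ) : Q] = 4 (equivalently, Q(γ) = Q(√83, √146))

Obviously Q(γ) ⊆ Q(√83, √146), and [Q(√83, √146):Q] = 4 (since 83, 146 are distinct squarefree integers > 1 with 12118 not a perfect square). To show equality we compute the minimal polynomial of γ. From γ = √83 + √146: γ^2 = 83 + 2√(12118) + 146 = 229 + 2√(12118), so γ^2 - 229 = 2√(12118); squaring, (γ^2 - 229)^2 = 4·12118, i.e. γ^4 - 458γ^2 + 52441 - 48472 = 0, i.e. γ^4 - 458γ^2 + 3969 = 0. So γ is a root of x^4 - 458x^2 + 3969. This polynomial is irreducible over Q: it has no rational root (each ±√83 ± √146 is irrational), and any factorization into two quadratics over Q would force √(12118) ∈ Q (pairing opposite roots) or √83, √146 ∈ Q (other pairings), all impossible. Hence [Q(γ):Q] = 4 = [Q(√83, √146):Q], so Q(γ) = Q(√83, √146).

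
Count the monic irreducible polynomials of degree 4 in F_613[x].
There are 35300491398 monic irreducible polynomials of degree 4 over F_613

Each element of F_{613^4} that lies in no proper subfield is a root of exactly one monic irreducible of degree 4 over F_613, and each such polynomial has 4 distinct roots in F_{613^4}. By Möbius inversion the count is N_613(4) = (1/4) Σ_{d|4} μ(4/d) · 613^d = (1/4)(μ(4)·613^1 + μ(2)·613^2 + μ(1)·613^4) = 141201965592/4 = 35300491398.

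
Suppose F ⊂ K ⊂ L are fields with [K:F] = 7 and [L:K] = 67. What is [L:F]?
[L:F] = 469

The tower law says that for any tower of field extensions F ⊂ K ⊂ L with finite degrees, [L:F] = [L:K] · [K:F]. Here this gives [L:F] = 67 · 7 = 469.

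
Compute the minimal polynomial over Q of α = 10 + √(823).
m_α(x) = x^2 - 20x - 723

From α - 10 = √(823), squaring gives (α - 10)^2 = 823, i.e. α^2 - 20α + 100 = 823, so α^2 - 20α - 723 = 0. The discriminant of x^2 - 20x - 723 is (-20)^2 - 4·(-723) = 400 + 2892 = 3292, and 4·(823) is not a perfect square in Q since 823 is squarefree and ≠ 1. Hence x^2 - 20x - 723 is irreducible over Q and is the minimal polynomial of α.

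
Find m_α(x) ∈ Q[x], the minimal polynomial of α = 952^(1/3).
m_α(x) = x^3 - 952

α satisfies α^3 = 952, so x^3 - 952 annihilates α. By the rational root test, a rational root p/q (in lowest terms) of x^3 - 952 would satisfy p^3 = 952 q^3, forcing q = 1 and p^3 = 952; but 952 is not a perfect cube, contradiction. A monic cubic over Q with no rational root is irreducible (any nontrivial factorization would include a linear factor). Hence x^3 - 952 is the minimal polynomial of α, and in particular [Q(α):Q] = 3.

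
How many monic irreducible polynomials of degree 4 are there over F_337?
There are 3224451048 monic irreducible polynomials of degree 4 over F_337

Each element of F_{337^4} that lies in no proper subfield is a root of exactly one monic irreducible of degree 4 over F_337, and each such polynomial has 4 distinct roots in F_{337^4}. By Möbius inversion the count is N_337(4) = (1/4) Σ_{d|4} μ(4/d) · 337^d = (1/4)(μ(4)·337^1 + μ(2)·337^2 + μ(1)·337^4) = 12897804192/4 = 3224451048.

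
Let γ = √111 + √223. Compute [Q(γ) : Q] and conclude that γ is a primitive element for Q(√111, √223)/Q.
[Q(γ) : Q] = 4 (equivalently, Q(γ) = Q(√111, √223))

Obviously Q(γ) ⊆ Q(√111, √223), and [Q(√111, √223):Q] = 4 (since 111, 223 are distinct squarefree integers > 1 with 24753 not a perfect square). To show equality we compute the minimal polynomial of γ. From γ = √111 + √223: γ^2 = 111 + 2√(24753) + 223 = 334 + 2√(24753), so γ^2 - 334 = 2√(24753); squaring, (γ^2 - 334)^2 = 4·24753, i.e. γ^4 - 668γ^2 + 111556 - 99012 = 0, i.e. γ^4 - 668γ^2 + 12544 = 0. So γ is a root of x^4 - 668x^2 + 12544. This polynomial is irreducible over Q: it has no rational root (each ±√111 ± √223 is irrational), and any factorization into two quadratics over Q would force √(24753) ∈ Q (pairing opposite roots) or √111, √223 ∈ Q (other pairings), all impossible. Hence [Q(γ):Q] = 4 = [Q(√111, √223):Q], so Q(γ) = Q(√111, √223).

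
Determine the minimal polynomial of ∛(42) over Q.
m_α(x) = x^3 - 42

α satisfies α^3 = 42, so x^3 - 42 annihilates α. By the rational root test, a rational root p/q (in lowest terms) of x^3 - 42 would satisfy p^3 = 42 q^3, forcing q = 1 and p^3 = 42; but 42 is not a perfect cube, contradiction. A monic cubic over Q with no rational root is irreducible (any nontrivial factorization would include a linear factor). Hence x^3 - 42 is the minimal polynomial of α, and in particular [Q(α):Q] = 3.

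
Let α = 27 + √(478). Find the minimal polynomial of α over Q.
m_α(x) = x^2 - 54x + 251

From α - 27 = √(478), squaring gives (α - 27)^2 = 478, i.e. α^2 - 54α + 729 = 478, so α^2 - 54α + 251 = 0. The discriminant of x^2 - 54x + 251 is (-54)^2 - 4·(251) = 2916 - 1004 = 1912, and 4·(478) is not a perfect square in Q since 478 is squarefree and ≠ 1. Hence x^2 - 54x + 251 is irreducible over Q and is the minimal polynomial of α.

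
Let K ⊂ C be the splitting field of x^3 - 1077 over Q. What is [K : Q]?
[K : Q] = 6

The roots of x^3 - 1077 are ∛1077, ω∛1077, ω^2∛1077 where ω = e^(2πi/3) is a primitive cube root of unity, so K = Q(∛1077, ω). Now [Q(∛1077):Q] = 3 (since 1077 is not a perfect cube, x^3 - 1077 is irreducible) and [Q(ω):Q] = 2. Both 2 and 3 divide [K:Q], and [K:Q] ≤ 3·2 = 6, so [K:Q] = 6. (Equivalently: Q(∛1077) ⊂ R but ω ∉ R, so [K : Q(∛1077)] = 2.)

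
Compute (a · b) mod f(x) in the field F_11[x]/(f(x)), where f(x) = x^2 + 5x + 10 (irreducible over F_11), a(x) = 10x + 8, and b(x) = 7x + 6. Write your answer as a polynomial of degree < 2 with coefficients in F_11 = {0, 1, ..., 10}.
a · b ≡ 8x + 8 (mod f(x))

Multiply in F_11[x]: a(x)·b(x) = (10x + 8)·(7x + 6) = 4x^2 + 6x + 4. This has degree ≥ 2, so divide by f(x) over F_11: 4x^2 + 6x + 4 = (4)·(x^2 + 5x + 10) + (8x + 8). Hence a·b ≡ 8x + 8 (mod f). (F_11[x]/(f) is a field with 11^2 = 121 elements since f is irreducible of degree 2.)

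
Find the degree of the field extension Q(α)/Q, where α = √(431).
[Q(α):Q] = 2

[Q(α):Q] equals the degree of the minimal polynomial of α. Here α^2 = 431 and x^2 - 431 is irreducible (d = 431 is squarefree, ≠ 1, hence not a square), so deg(m_α) = 2. Thus [Q(α):Q] = 2.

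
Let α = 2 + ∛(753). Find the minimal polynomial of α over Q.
m_α(x) = x^3 - 6x^2 + 12x - 761

Set β = α - 2 = ∛(753), so β^3 = 753. Then (α - 2)^3 - 753 = 0, i.e. α is a root of g(x) = (x - 2)^3 - 753 = x^3 - 6x^2 + 12x - 761. Since g(x) = h(x - 2) where h(x) = x^3 - 753, and h is irreducible over Q (because 753 is not a perfect cube, so h has no rational root, and a monic cubic with no rational root is irreducible), g is also irreducible (irreducibility is preserved under the substitution x → x - 2). Hence m_α(x) = x^3 - 6x^2 + 12x - 761.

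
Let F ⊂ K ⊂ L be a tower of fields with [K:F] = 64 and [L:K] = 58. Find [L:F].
[L:F] = 3712

The tower law says that for any tower of field extensions F ⊂ K ⊂ L with finite degrees, [L:F] = [L:K] · [K:F]. Here this gives [L:F] = 58 · 64 = 3712.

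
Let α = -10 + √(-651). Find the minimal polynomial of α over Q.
m_α(x) = x^2 + 20x + 751

From α + 10 = √(-651), squaring gives (α + 10)^2 = -651, i.e. α^2 + 20α + 100 = -651, so α^2 + 20α + 751 = 0. The discriminant of x^2 + 20x + 751 is (20)^2 - 4·(751) = 400 - 3004 = -2604, and 4·(-651) is not a perfect square in Q since -651 is squarefree and ≠ 1. Hence x^2 + 20x + 751 is irreducible over Q and is the minimal polynomial of α.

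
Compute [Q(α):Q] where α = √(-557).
[Q(α):Q] = 2

[Q(α):Q] equals the degree of the minimal polynomial of α. Here α^2 = -557 and x^2 + 557 is irreducible (d = -557 is squarefree, ≠ 1, hence not a square), so deg(m_α) = 2. Thus [Q(α):Q] = 2.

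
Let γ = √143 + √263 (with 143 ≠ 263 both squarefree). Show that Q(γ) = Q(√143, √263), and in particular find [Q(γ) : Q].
[Q(γ) : Q] = 4 (equivalently, Q(γ) = Q(√143, √263))

Obviously Q(γ) ⊆ Q(√143, √263), and [Q(√143, √263):Q] = 4 (since 143, 263 are distinct squarefree integers > 1 with 37609 not a perfect square). To show equality we compute the minimal polynomial of γ. From γ = √143 + √263: γ^2 = 143 + 2√(37609) + 263 = 406 + 2√(37609), so γ^2 - 406 = 2√(37609); squaring, (γ^2 - 406)^2 = 4·37609, i.e. γ^4 - 812γ^2 + 164836 - 150436 = 0, i.e. γ^4 - 812γ^2 + 14400 = 0. So γ is a root of x^4 - 812x^2 + 14400. This polynomial is irreducible over Q: it has no rational root (each ±√143 ± √263 is irrational), and any factorization into two quadratics over Q would force √(37609) ∈ Q (pairing opposite roots) or √143, √263 ∈ Q (other pairings), all impossible. Hence [Q(γ):Q] = 4 = [Q(√143, √263):Q], so Q(γ) = Q(√143, √263).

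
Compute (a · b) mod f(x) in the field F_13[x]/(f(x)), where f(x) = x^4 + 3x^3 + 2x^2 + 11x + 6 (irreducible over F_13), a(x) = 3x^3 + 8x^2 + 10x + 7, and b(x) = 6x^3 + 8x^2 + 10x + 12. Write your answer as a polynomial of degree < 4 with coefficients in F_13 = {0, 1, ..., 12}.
a · b ≡ 7x^3 + 2x + 12 (mod f(x))

Multiply in F_13[x]: a(x)·b(x) = (3x^3 + 8x^2 + 10x + 7)·(6x^3 + 8x^2 + 10x + 12) = 5x^6 + 7x^5 + 11x^4 + 4x^3 + 5x^2 + 8x + 6. This has degree ≥ 4, so divide by f(x) over F_13: 5x^6 + 7x^5 + 11x^4 + 4x^3 + 5x^2 + 8x + 6 = (5x^2 + 5x + 12)·(x^4 + 3x^3 + 2x^2 + 11x + 6) + (7x^3 + 2x + 12). Hence a·b ≡ 7x^3 + 2x + 12 (mod f). (F_13[x]/(f) is a field with 13^4 = 28561 elements since f is irreducible of degree 4.)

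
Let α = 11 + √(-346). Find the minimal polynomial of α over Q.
m_α(x) = x^2 - 22x + 467

From α - 11 = √(-346), squaring gives (α - 11)^2 = -346, i.e. α^2 - 22α + 121 = -346, so α^2 - 22α + 467 = 0. The discriminant of x^2 - 22x + 467 is (-22)^2 - 4·(467) = 484 - 1868 = -1384, and 4·(-346) is not a perfect square in Q since -346 is squarefree and ≠ 1. Hence x^2 - 22x + 467 is irreducible over Q and is the minimal polynomial of α.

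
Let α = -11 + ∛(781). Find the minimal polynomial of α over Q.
m_α(x) = x^3 + 33x^2 + 363x + 550

Set β = α + 11 = ∛(781), so β^3 = 781. Then (α + 11)^3 - 781 = 0, i.e. α is a root of g(x) = (x + 11)^3 - 781 = x^3 + 33x^2 + 363x + 550. Since g(x) = h(x + 11) where h(x) = x^3 - 781, and h is irreducible over Q (because 781 is not a perfect cube, so h has no rational root, and a monic cubic with no rational root is irreducible), g is also irreducible (irreducibility is preserved under the substitution x → x + 11). Hence m_α(x) = x^3 + 33x^2 + 363x + 550.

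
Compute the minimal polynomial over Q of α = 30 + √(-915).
m_α(x) = x^2 - 60x + 1815

From α - 30 = √(-915), squaring gives (α - 30)^2 = -915, i.e. α^2 - 60α + 900 = -915, so α^2 - 60α + 1815 = 0. The discriminant of x^2 - 60x + 1815 is (-60)^2 - 4·(1815) = 3600 - 7260 = -3660, and 4·(-915) is not a perfect square in Q since -915 is squarefree and ≠ 1. Hence x^2 - 60x + 1815 is irreducible over Q and is the minimal polynomial of α.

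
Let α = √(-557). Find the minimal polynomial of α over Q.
m_α(x) = x^2 + 557

α satisfies α^2 + 557 = 0, so x^2 + 557 annihilates α. Since d = -557 is squarefree and ≠ 1, it is not a perfect square in Q, so x^2 + 557 has no rational root and is therefore irreducible over Q (a degree-2 polynomial over a field is irreducible iff it has no root). Hence m_α(x) = x^2 + 557.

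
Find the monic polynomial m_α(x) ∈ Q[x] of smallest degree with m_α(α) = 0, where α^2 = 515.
m_α(x) = x^2 - 515

α satisfies α^2 - 515 = 0, so x^2 - 515 annihilates α. Since d = 515 is squarefree and ≠ 1, it is not a perfect square in Q, so x^2 - 515 has no rational root and is therefore irreducible over Q (a degree-2 polynomial over a field is irreducible iff it has no root). Hence m_α(x) = x^2 - 515.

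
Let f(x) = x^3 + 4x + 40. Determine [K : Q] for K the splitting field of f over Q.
[K : Q] = 6

By the rational root test, any rational root of the monic integer polynomial f(x) = x^3 + 4x + 40 must be an integer dividing the constant term 40, i.e. one of ±{1, 2, 4, 5, 8, 10, 20, 40}. Evaluating: f(1) = 45, f(-1) = 35, f(2) = 56, f(-2) = 24, f(4) = 120, f(-4) = -40, f(5) = 185, f(-5) = -105, f(8) = 584, f(-8) = -504, f(10) = 1080, f(-10) = -1000, f(20) = 8120, f(-20) = -8040, f(40) = 64200, f(-40) = -64120; none is 0, so f has no rational root and is therefore irreducible over Q (a cubic with no linear factor over a field is irreducible). For an irreducible cubic, the Galois group is A_3 or S_3 according as the discriminant disc(f) = -4a^3 - 27b^2 = -4·(4)^3 - 27·(40)^2 = -43456 is or is not a square in Q. Here disc(f) = -43456 is not a perfect square in Q, so the Galois group of f over Q is not contained in A_3 and must be all of S_3. The splitting field has degree |S_3| = 6 over Q, so [K : Q] = 6.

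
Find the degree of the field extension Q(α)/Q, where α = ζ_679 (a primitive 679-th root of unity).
[Q(α):Q] = 576

The minimal polynomial of ζ_679 over Q is the 679-th cyclotomic polynomial Φ_679(x), which is irreducible over Q and has degree φ(679) = 576. Hence [Q(α):Q] = φ(679) = 576.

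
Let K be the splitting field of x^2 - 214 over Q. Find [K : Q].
[K : Q] = 2

f(x) = x^2 - 214 factors as (x - √214)(x + √214). The splitting field is K = Q(√214). Since 214 is squarefree and > 1, it is not a perfect square, so x^2 - 214 is irreducible over Q and [Q(√214) : Q] = 2. Hence [K : Q] = 2.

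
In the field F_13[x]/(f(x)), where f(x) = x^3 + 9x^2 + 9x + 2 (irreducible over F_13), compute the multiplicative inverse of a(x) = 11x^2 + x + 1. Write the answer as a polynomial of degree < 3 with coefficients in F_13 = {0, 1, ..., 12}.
a(x)^(-1) ≡ 4x^2 + 4x + 7 (mod f(x))

Since f is irreducible over F_13, F_13[x]/(f) is a field and a(x) ≠ 0 has an inverse. Apply the extended Euclidean algorithm to f(x) and a(x) in F_13[x]: f(x) = (6x + 5)·a(x) + (11x + 10);  a(x) = (x + 11)·(11x + 10) + (8). The last nonzero remainder is the constant 8 = gcd(f, a) in F_13. Back-substituting through the division chain expresses 8 = s(x)·a(x) + t(x)·f(x) with s(x) ≡ 6x^2 + 6x + 4 (mod f), so (6x^2 + 6x + 4)·a(x) ≡ 8 (mod f). Multiplying by 8^(-1) ≡ 5 in F_13 gives a(x)^(-1) ≡ 5·(6x^2 + 6x + 4) ≡ 4x^2 + 4x + 7 (mod f). Check: (11x^2 + x + 1)·(4x^2 + 4x + 7) = 5x^4 + 9x^3 + 7x^2 + 11x + 7 ≡ 1 (mod x^3 + 9x^2 + 9x + 2).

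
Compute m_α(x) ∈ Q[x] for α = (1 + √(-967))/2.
m_α(x) = x^2 - x + 242

From 2α - 1 = √(-967), squaring gives (2α - 1)^2 = -967, i.e. 4α^2 - 4α + 1 = -967, so α^2 - α + (1 + 967)/4 = 0. Since -967 ≡ 1 (mod 4), (1 + 967)/4 = 242 ∈ Z. The polynomial x^2 - x + 242 has discriminant 1 - 4·(242) = -967, which is not a perfect square in Q (d = -967 is squarefree and ≠ 1), so x^2 - x + 242 is irreducible over Q. It is the minimal polynomial of α.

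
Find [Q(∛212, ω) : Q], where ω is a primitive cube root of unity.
[Q(∛212, ω) : Q] = 6

[Q(∛212):Q] = 3 (min poly x^3 - 212, irreducible since 212 is not a perfect cube). [Q(ω):Q] = 2 (min poly x^2 + x + 1). Since Q(∛212) ⊂ R and ω ∉ R, we have ω ∉ Q(∛212), so x^2 + x + 1 remains irreducible over Q(∛212) and [Q(∛212, ω) : Q(∛212)] = 2. By the tower law, [Q(∛212, ω) : Q] = 3 · 2 = 6. (In fact Q(∛212, ω) is the splitting field of x^3 - 212 over Q.)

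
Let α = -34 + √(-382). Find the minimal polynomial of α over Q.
m_α(x) = x^2 + 68x + 1538

From α + 34 = √(-382), squaring gives (α + 34)^2 = -382, i.e. α^2 + 68α + 1156 = -382, so α^2 + 68α + 1538 = 0. The discriminant of x^2 + 68x + 1538 is (68)^2 - 4·(1538) = 4624 - 6152 = -1528, and 4·(-382) is not a perfect square in Q since -382 is squarefree and ≠ 1. Hence x^2 + 68x + 1538 is irreducible over Q and is the minimal polynomial of α.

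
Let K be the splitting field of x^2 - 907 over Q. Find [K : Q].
[K : Q] = 2

f(x) = x^2 - 907 factors as (x - √907)(x + √907). The splitting field is K = Q(√907). Since 907 is squarefree and > 1, it is not a perfect square, so x^2 - 907 is irreducible over Q and [Q(√907) : Q] = 2. Hence [K : Q] = 2.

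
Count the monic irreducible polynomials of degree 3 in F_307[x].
There are 9644712 monic irreducible polynomials of degree 3 over F_307

Each element of F_{307^3} that lies in no proper subfield is a root of exactly one monic irreducible of degree 3 over F_307, and each such polynomial has 3 distinct roots in F_{307^3}. By Möbius inversion the count is N_307(3) = (1/3) Σ_{d|3} μ(3/d) · 307^d = (1/3)(μ(3)·307^1 + μ(1)·307^3) = 28934136/3 = 9644712.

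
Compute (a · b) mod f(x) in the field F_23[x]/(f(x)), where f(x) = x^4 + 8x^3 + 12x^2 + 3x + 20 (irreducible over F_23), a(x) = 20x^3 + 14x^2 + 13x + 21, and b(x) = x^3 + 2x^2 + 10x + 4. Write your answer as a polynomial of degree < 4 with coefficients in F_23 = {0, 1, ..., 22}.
a · b ≡ 9x^2 + 19x + 9 (mod f(x))

Multiply in F_23[x]: a(x)·b(x) = (20x^3 + 14x^2 + 13x + 21)·(x^3 + 2x^2 + 10x + 4) = 20x^6 + 8x^5 + 11x^4 + 14x^3 + 21x^2 + 9x + 15. This has degree ≥ 4, so divide by f(x) over F_23: 20x^6 + 8x^5 + 11x^4 + 14x^3 + 21x^2 + 9x + 15 = (20x^2 + 9x + 21)·(x^4 + 8x^3 + 12x^2 + 3x + 20) + (9x^2 + 19x + 9). Hence a·b ≡ 9x^2 + 19x + 9 (mod f). (F_23[x]/(f) is a field with 23^4 = 279841 elements since f is irreducible of degree 4.)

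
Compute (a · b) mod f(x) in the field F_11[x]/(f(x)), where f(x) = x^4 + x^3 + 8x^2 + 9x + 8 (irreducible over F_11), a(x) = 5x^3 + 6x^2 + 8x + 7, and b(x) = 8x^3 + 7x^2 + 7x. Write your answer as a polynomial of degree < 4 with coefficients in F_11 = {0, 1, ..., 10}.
a · b ≡ 2x^3 + 8x^2 + 9x + 5 (mod f(x))

Multiply in F_11[x]: a(x)·b(x) = (5x^3 + 6x^2 + 8x + 7)·(8x^3 + 7x^2 + 7x) = 7x^6 + 6x^5 + 9x^4 + 6x^2 + 5x. This has degree ≥ 4, so divide by f(x) over F_11: 7x^6 + 6x^5 + 9x^4 + 6x^2 + 5x = (7x^2 + 10x + 9)·(x^4 + x^3 + 8x^2 + 9x + 8) + (2x^3 + 8x^2 + 9x + 5). Hence a·b ≡ 2x^3 + 8x^2 + 9x + 5 (mod f). (F_11[x]/(f) is a field with 11^4 = 14641 elements since f is irreducible of degree 4.)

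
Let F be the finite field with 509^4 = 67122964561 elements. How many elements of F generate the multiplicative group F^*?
There are φ(67122964560) = 16618291200 primitive elements

F_q^* is cyclic of order q - 1 = 67122964560. A cyclic group of order m has exactly φ(m) generators. Here m = 67122964560 = 2^4 · 3 · 5 · 17 · 127 · 281 · 461, so the number of primitive elements is φ(67122964560) = 16618291200.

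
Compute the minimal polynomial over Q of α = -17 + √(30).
m_α(x) = x^2 + 34x + 259

From α + 17 = √(30), squaring gives (α + 17)^2 = 30, i.e. α^2 + 34α + 289 = 30, so α^2 + 34α + 259 = 0. The discriminant of x^2 + 34x + 259 is (34)^2 - 4·(259) = 1156 - 1036 = 120, and 4·(30) is not a perfect square in Q since 30 is squarefree and ≠ 1. Hence x^2 + 34x + 259 is irreducible over Q and is the minimal polynomial of α.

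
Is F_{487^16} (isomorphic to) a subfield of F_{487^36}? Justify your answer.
No: F_{487^16} is not a subfield of F_{487^36}

F_{p^m} embeds in F_{p^n} iff m | n. Here 16 ∤ 36 (since 36 = 2·16 + 4 with remainder 4 ≠ 0), so F_{487^16} is not a subfield of F_{487^36}. Equivalently: if it were, the tower law would give 16 = [F_{487^16}:F_487] dividing [F_{487^36}:F_487] = 36, contradiction.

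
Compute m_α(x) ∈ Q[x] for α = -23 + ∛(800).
m_α(x) = x^3 + 69x^2 + 1587x + 11367

Set β = α + 23 = ∛(800), so β^3 = 800. Then (α + 23)^3 - 800 = 0, i.e. α is a root of g(x) = (x + 23)^3 - 800 = x^3 + 69x^2 + 1587x + 11367. Since g(x) = h(x + 23) where h(x) = x^3 - 800, and h is irreducible over Q (because 800 is not a perfect cube, so h has no rational root, and a monic cubic with no rational root is irreducible), g is also irreducible (irreducibility is preserved under the substitution x → x + 23). Hence m_α(x) = x^3 + 69x^2 + 1587x + 11367.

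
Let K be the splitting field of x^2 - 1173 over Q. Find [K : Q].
[K : Q] = 2

f(x) = x^2 - 1173 factors as (x - √1173)(x + √1173). The splitting field is K = Q(√1173). Since 1173 is squarefree and > 1, it is not a perfect square, so x^2 - 1173 is irreducible over Q and [Q(√1173) : Q] = 2. Hence [K : Q] = 2.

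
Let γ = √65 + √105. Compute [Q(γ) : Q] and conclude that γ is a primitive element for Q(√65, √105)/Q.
[Q(γ) : Q] = 4 (equivalently, Q(γ) = Q(√65, √105))

Obviously Q(γ) ⊆ Q(√65, √105), and [Q(√65, √105):Q] = 4 (since 65, 105 are distinct squarefree integers > 1 with 6825 not a perfect square). To show equality we compute the minimal polynomial of γ. From γ = √65 + √105: γ^2 = 65 + 2√(6825) + 105 = 170 + 2√(6825), so γ^2 - 170 = 2√(6825); squaring, (γ^2 - 170)^2 = 4·6825, i.e. γ^4 - 340γ^2 + 28900 - 27300 = 0, i.e. γ^4 - 340γ^2 + 1600 = 0. So γ is a root of x^4 - 340x^2 + 1600. This polynomial is irreducible over Q: it has no rational root (each ±√65 ± √105 is irrational), and any factorization into two quadratics over Q would force √(6825) ∈ Q (pairing opposite roots) or √65, √105 ∈ Q (other pairings), all impossible. Hence [Q(γ):Q] = 4 = [Q(√65, √105):Q], so Q(γ) = Q(√65, √105).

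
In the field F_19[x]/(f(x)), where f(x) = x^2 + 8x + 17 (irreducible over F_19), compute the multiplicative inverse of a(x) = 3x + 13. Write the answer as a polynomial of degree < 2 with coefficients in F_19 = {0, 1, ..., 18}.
a(x)^(-1) ≡ 13x + 16 (mod f(x))

Since f is irreducible over F_19, F_19[x]/(f) is a field and a(x) ≠ 0 has an inverse. Apply the extended Euclidean algorithm to f(x) and a(x) in F_19[x]: f(x) = (13x + 16)·a(x) + (18). The last nonzero remainder is the constant 18 = gcd(f, a) in F_19. Back-substituting through the division chain expresses 18 = s(x)·a(x) + t(x)·f(x) with s(x) ≡ 6x + 3 (mod f), so (6x + 3)·a(x) ≡ 18 (mod f). Multiplying by 18^(-1) ≡ 18 in F_19 gives a(x)^(-1) ≡ 18·(6x + 3) ≡ 13x + 16 (mod f). Check: (3x + 13)·(13x + 16) = x^2 + 8x + 18 ≡ 1 (mod x^2 + 8x + 17).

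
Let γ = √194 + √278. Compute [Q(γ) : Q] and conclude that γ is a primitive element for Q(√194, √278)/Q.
[Q(γ) : Q] = 4 (equivalently, Q(γ) = Q(√194, √278))

Obviously Q(γ) ⊆ Q(√194, √278), and [Q(√194, √278):Q] = 4 (since 194, 278 are distinct squarefree integers > 1 with 53932 not a perfect square). To show equality we compute the minimal polynomial of γ. From γ = √194 + √278: γ^2 = 194 + 2√(53932) + 278 = 472 + 2√(53932), so γ^2 - 472 = 2√(53932); squaring, (γ^2 - 472)^2 = 4·53932, i.e. γ^4 - 944γ^2 + 222784 - 215728 = 0, i.e. γ^4 - 944γ^2 + 7056 = 0. So γ is a root of x^4 - 944x^2 + 7056. This polynomial is irreducible over Q: it has no rational root (each ±√194 ± √278 is irrational), and any factorization into two quadratics over Q would force √(53932) ∈ Q (pairing opposite roots) or √194, √278 ∈ Q (other pairings), all impossible. Hence [Q(γ):Q] = 4 = [Q(√194, √278):Q], so Q(γ) = Q(√194, √278).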